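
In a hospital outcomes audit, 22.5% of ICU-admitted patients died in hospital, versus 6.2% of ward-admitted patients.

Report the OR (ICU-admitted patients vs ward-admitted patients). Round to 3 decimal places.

OR ≈ 4.392

odds, ICU-admitted patients = 0.2250/0.7750 = 0.2903
odds, ward-admitted patients = 0.0620/0.9380 = 0.0661
OR = 0.2903 / 0.0661 = 4.392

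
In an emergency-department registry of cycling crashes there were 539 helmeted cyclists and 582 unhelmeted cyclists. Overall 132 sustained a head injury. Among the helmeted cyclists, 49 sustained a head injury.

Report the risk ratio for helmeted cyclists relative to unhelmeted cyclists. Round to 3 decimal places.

RR ≈ 0.637

helmeted cyclists without the outcome: 539 − 49 = 490
unhelmeted cyclists with the outcome: 132 − 49 = 83
unhelmeted cyclists without the outcome: 582 − 83 = 499
risk, helmeted cyclists = 49/539 = 0.0909
risk, unhelmeted cyclists = 83/582 = 0.1426
RR = 0.0909 / 0.1426 = 0.637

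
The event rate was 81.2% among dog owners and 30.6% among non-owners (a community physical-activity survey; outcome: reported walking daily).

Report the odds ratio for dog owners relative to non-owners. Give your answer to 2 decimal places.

odds, dog owners = 0.8120/0.1880 = 4.3191
odds, non-owners = 0.3060/0.6940 = 0.4409
OR = 4.3191 / 0.4409 = 9.80

OR = 9.80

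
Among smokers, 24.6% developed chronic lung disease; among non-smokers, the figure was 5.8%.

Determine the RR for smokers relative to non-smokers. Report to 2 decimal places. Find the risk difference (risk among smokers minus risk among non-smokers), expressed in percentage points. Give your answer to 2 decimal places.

RR = 0.2460 / 0.0580 = 4.24
risk difference = 0.2460 − 0.0580 = 0.1880 → 18.80 percentage points

RR = 4.24; RD = 18.80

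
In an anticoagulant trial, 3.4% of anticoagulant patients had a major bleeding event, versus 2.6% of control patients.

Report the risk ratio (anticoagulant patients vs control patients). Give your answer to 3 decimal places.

RR = 0.03400 / 0.02600 = 1.308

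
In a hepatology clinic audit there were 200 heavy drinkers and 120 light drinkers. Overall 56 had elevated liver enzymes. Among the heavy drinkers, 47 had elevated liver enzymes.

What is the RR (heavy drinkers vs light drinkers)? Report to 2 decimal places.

heavy drinkers without the outcome: 200 − 47 = 153
light drinkers with the outcome: 56 − 47 = 9
light drinkers without the outcome: 120 − 9 = 111
risk, heavy drinkers = 47/200 = 0.2350
risk, light drinkers = 9/120 = 0.0750
RR = 0.2350 / 0.0750 = 3.13

RR: 3.13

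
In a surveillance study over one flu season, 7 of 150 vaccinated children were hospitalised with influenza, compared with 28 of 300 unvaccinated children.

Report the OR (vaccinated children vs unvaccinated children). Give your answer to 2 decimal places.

odds, vaccinated children = 7/143 = 0.04895
odds, unvaccinated children = 28/272 = 0.10294
OR = 0.04895 / 0.10294 = 0.48

0.48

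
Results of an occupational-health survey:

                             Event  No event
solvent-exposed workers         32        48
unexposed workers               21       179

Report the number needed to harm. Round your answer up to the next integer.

risk, solvent-exposed workers = 32/80 = 0.400000
risk, unexposed workers = 21/200 = 0.105000
absolute risk difference = 0.295000
1 / 0.295000 = 3.390 → round up → 4

NNH: 4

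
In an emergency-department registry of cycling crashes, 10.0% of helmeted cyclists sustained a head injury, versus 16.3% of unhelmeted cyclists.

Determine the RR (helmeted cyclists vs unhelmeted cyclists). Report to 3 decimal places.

RR = 0.1000 / 0.1630 = 0.613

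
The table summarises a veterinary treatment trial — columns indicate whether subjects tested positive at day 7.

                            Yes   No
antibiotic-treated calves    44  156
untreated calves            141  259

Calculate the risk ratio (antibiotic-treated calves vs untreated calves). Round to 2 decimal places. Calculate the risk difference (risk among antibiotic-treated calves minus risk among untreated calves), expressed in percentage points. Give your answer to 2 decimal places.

risk, antibiotic-treated calves = 44/200 = 0.2200
risk, untreated calves = 141/400 = 0.3525
RR = 0.2200 / 0.3525 = 0.62
risk difference = 0.2200 − 0.3525 = -0.1325 → -13.25 percentage points

RR = 0.62; RD = -13.25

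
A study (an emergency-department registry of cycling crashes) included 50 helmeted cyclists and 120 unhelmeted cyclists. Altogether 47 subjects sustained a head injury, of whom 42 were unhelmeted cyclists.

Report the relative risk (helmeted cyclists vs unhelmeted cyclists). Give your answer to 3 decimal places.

helmeted cyclists with the outcome: 47 − 42 = 5
helmeted cyclists without the outcome: 50 − 5 = 45
unhelmeted cyclists without the outcome: 120 − 42 = 78
risk, helmeted cyclists = 5/50 = 0.1000
risk, unhelmeted cyclists = 42/120 = 0.3500
RR = 0.1000 / 0.3500 = 0.286

0.286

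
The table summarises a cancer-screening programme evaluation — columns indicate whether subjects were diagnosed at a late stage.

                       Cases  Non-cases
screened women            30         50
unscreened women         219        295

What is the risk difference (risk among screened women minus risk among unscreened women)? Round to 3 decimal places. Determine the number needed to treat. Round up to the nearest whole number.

risk, screened women = 30/80 = 0.3750
risk, unscreened women = 219/514 = 0.4261
risk difference = 0.3750 − 0.4261 = -0.051
absolute risk difference = 0.051070
1 / 0.051070 = 19.581 → round up → 20

RD = -0.051; NNT = 20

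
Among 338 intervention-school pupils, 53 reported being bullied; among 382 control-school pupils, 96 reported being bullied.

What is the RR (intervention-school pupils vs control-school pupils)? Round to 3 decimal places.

risk, intervention-school pupils = 53/338 = 0.1568
risk, control-school pupils = 96/382 = 0.2513
RR = 0.1568 / 0.2513 = 0.624

RR: 0.624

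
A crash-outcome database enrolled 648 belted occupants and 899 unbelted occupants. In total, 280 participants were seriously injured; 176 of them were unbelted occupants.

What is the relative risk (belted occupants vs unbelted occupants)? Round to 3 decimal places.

RR ≈ 0.820

belted occupants with the outcome: 280 − 176 = 104
belted occupants without the outcome: 648 − 104 = 544
unbelted occupants without the outcome: 899 − 176 = 723
risk, belted occupants = 104/648 = 0.1605
risk, unbelted occupants = 176/899 = 0.1958
RR = 0.1605 / 0.1958 = 0.820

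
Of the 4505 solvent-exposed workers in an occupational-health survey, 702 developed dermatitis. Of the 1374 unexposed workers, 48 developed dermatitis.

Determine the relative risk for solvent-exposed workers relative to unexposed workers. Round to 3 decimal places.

risk, solvent-exposed workers = 702/4505 = 0.15583
risk, unexposed workers = 48/1374 = 0.03493
RR = 0.15583 / 0.03493 = 4.461

RR = 4.461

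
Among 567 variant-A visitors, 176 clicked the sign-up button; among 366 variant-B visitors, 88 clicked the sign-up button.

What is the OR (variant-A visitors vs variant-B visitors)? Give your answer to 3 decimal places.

OR = (176 × 278) / (391 × 88) = 48928/34408 ≈ 1.422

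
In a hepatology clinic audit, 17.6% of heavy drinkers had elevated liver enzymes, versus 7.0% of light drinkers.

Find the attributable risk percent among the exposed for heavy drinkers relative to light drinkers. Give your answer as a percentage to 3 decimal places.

AR% = (0.1760 − 0.0700) / 0.1760 = 0.6023 → 60.227%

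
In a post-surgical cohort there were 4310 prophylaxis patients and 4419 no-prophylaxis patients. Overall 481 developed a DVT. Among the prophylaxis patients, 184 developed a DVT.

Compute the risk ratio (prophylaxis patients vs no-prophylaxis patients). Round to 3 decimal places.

RR ≈ 0.635

prophylaxis patients without the outcome: 4310 − 184 = 4126
no-prophylaxis patients with the outcome: 481 − 184 = 297
no-prophylaxis patients without the outcome: 4419 − 297 = 4122
risk, prophylaxis patients = 184/4310 = 0.04269
risk, no-prophylaxis patients = 297/4419 = 0.06721
RR = 0.04269 / 0.06721 = 0.635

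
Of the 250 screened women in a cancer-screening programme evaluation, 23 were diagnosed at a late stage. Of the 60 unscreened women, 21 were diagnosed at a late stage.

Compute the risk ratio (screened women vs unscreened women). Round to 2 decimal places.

risk, screened women = 23/250 = 0.0920
risk, unscreened women = 21/60 = 0.3500
RR = 0.0920 / 0.3500 = 0.26

RR: 0.26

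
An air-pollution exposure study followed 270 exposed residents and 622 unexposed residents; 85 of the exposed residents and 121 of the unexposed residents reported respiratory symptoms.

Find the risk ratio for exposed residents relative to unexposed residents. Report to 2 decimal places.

1.62

risk, exposed residents = 85/270 = 0.3148
risk, unexposed residents = 121/622 = 0.1945
RR = 0.3148 / 0.1945 = 1.62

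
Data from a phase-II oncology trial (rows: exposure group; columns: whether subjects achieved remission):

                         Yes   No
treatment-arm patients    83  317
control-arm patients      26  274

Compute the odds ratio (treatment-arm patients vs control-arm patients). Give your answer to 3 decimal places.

OR = (83 × 274) / (317 × 26) = 22742/8242 ≈ 2.759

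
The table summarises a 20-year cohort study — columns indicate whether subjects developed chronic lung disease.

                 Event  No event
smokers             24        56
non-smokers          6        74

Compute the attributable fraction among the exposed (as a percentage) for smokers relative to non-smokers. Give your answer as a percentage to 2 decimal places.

risk, smokers = 24/80 = 0.3000
risk, non-smokers = 6/80 = 0.0750
AR% = (0.3000 − 0.0750) / 0.3000 = 0.7500 → 75.00%

75.00%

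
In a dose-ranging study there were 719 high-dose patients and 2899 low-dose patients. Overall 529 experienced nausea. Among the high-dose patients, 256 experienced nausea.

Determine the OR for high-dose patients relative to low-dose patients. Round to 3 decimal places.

high-dose patients without the outcome: 719 − 256 = 463
low-dose patients with the outcome: 529 − 256 = 273
low-dose patients without the outcome: 2899 − 273 = 2626
OR = (256 × 2626) / (463 × 273) = 672256/126399 ≈ 5.319

5.319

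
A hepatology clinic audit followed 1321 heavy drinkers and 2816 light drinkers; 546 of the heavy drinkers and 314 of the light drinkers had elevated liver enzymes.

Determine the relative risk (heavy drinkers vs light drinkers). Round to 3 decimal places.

3.707

risk, heavy drinkers = 546/1321 = 0.4133
risk, light drinkers = 314/2816 = 0.1115
RR = 0.4133 / 0.1115 = 3.707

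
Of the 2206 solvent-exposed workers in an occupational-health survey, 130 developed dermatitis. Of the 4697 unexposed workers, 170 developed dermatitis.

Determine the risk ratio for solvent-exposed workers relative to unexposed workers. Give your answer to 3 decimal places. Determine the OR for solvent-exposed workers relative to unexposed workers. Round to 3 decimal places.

risk, solvent-exposed workers = 130/2206 = 0.05893
risk, unexposed workers = 170/4697 = 0.03619
RR = 0.05893 / 0.03619 = 1.628
odds, solvent-exposed workers = 130/2076 = 0.06262
odds, unexposed workers = 170/4527 = 0.03755
OR = 0.06262 / 0.03755 = 1.668

RR = 1.628; OR = 1.668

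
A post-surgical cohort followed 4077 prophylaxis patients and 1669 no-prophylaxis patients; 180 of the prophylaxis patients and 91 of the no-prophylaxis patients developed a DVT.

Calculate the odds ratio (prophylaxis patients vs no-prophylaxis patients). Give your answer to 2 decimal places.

0.80

odds, prophylaxis patients = 180/3897 = 0.04619
odds, no-prophylaxis patients = 91/1578 = 0.05767
OR = 0.04619 / 0.05767 = 0.80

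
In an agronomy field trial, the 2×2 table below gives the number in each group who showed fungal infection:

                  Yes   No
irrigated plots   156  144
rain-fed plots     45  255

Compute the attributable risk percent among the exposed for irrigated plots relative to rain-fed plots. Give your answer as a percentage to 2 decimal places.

risk, irrigated plots = 156/300 = 0.5200
risk, rain-fed plots = 45/300 = 0.1500
AR% = (0.5200 − 0.1500) / 0.5200 = 0.7115 → 71.15%

AR%: 71.15%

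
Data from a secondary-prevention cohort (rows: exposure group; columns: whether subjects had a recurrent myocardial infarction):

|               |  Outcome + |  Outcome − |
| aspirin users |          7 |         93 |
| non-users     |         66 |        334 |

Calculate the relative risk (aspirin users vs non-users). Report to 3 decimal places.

0.424

risk, aspirin users = 7/100 = 0.0700
risk, non-users = 66/400 = 0.1650
RR = 0.0700 / 0.1650 = 0.424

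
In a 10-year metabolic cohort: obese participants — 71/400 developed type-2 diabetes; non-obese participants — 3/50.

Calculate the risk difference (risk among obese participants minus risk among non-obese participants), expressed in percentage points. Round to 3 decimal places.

risk, obese participants = 71/400 = 0.1775
risk, non-obese participants = 3/50 = 0.0600
risk difference = 0.1775 − 0.0600 = 0.1175 → 11.750 percentage points

11.750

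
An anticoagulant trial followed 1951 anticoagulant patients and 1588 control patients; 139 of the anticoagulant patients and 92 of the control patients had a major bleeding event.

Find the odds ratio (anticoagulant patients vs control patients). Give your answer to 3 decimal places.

1.247

odds, anticoagulant patients = 139/1812 = 0.0767
odds, control patients = 92/1496 = 0.0615
OR = 0.0767 / 0.0615 = 1.247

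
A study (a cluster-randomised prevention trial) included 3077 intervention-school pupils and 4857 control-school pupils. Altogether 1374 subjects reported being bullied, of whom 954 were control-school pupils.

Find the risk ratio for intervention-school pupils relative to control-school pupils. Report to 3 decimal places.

RR ≈ 0.695

intervention-school pupils with the outcome: 1374 − 954 = 420
intervention-school pupils without the outcome: 3077 − 420 = 2657
control-school pupils without the outcome: 4857 − 954 = 3903
risk, intervention-school pupils = 420/3077 = 0.1365
risk, control-school pupils = 954/4857 = 0.1964
RR = 0.1365 / 0.1964 = 0.695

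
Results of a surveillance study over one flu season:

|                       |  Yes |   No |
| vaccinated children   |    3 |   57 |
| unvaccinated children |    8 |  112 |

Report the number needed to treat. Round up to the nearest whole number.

risk, vaccinated children = 3/60 = 0.050000
risk, unvaccinated children = 8/120 = 0.066667
absolute risk difference = 0.016667
1 / 0.016667 = 59.999 → round up → 60

60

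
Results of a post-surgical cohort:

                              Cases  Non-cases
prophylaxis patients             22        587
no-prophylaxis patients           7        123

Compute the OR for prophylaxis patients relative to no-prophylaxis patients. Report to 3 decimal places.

OR = (22 × 123) / (587 × 7) = 2706/4109 ≈ 0.659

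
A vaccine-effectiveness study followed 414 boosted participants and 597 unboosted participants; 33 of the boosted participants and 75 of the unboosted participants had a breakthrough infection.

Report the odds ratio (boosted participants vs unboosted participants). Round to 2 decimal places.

OR = (33 × 522) / (381 × 75) = 17226/28575 ≈ 0.60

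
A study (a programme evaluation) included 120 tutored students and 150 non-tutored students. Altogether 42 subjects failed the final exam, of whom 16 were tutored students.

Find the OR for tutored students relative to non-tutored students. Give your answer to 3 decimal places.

tutored students without the outcome: 120 − 16 = 104
non-tutored students with the outcome: 42 − 16 = 26
non-tutored students without the outcome: 150 − 26 = 124
OR = (16 × 124) / (104 × 26) = 1984/2704 ≈ 0.734

OR = 0.734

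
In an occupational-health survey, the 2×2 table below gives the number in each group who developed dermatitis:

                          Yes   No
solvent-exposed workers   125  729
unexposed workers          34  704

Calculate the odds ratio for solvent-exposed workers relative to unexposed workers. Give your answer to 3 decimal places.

odds, solvent-exposed workers = 125/729 = 0.17147
odds, unexposed workers = 34/704 = 0.04830
OR = 0.17147 / 0.04830 = 3.550

OR = 3.550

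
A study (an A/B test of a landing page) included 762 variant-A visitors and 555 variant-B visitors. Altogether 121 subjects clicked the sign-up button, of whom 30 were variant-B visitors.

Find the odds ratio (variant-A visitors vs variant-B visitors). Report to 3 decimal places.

variant-A visitors with the outcome: 121 − 30 = 91
variant-A visitors without the outcome: 762 − 91 = 671
variant-B visitors without the outcome: 555 − 30 = 525
OR = (91 × 525) / (671 × 30) = 47775/20130 ≈ 2.373

2.373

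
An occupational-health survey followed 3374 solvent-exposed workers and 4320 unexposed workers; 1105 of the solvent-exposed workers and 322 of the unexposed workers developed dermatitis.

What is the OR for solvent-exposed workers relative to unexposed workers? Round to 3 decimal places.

OR = (1105 × 3998) / (2269 × 322) = 4417790/730618 ≈ 6.047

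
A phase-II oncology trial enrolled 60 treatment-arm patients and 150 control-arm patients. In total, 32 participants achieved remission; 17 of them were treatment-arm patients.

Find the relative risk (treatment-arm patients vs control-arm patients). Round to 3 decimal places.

RR ≈ 2.833

treatment-arm patients without the outcome: 60 − 17 = 43
control-arm patients with the outcome: 32 − 17 = 15
control-arm patients without the outcome: 150 − 15 = 135
risk, treatment-arm patients = 17/60 = 0.2833
risk, control-arm patients = 15/150 = 0.1000
RR = 0.2833 / 0.1000 = 2.833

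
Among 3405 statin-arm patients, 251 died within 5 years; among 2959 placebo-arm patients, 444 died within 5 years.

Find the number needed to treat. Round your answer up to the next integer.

14

risk, statin-arm patients = 251/3405 = 0.073715
risk, placebo-arm patients = 444/2959 = 0.150051
absolute risk difference = 0.076336
1 / 0.076336 = 13.100 → round up → 14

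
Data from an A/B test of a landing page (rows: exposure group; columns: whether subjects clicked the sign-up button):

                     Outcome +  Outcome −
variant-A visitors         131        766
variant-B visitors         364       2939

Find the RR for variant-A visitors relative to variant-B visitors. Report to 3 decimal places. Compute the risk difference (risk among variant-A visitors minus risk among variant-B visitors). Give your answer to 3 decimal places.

RR = 1.325; RD = 0.036

risk, variant-A visitors = 131/897 = 0.1460
risk, variant-B visitors = 364/3303 = 0.1102
RR = 0.1460 / 0.1102 = 1.325
risk difference = 0.1460 − 0.1102 = 0.036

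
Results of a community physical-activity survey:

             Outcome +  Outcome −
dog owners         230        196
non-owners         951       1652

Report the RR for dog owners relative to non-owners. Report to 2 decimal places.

risk, dog owners = 230/426 = 0.5399
risk, non-owners = 951/2603 = 0.3653
RR = 0.5399 / 0.3653 = 1.48

RR = 1.48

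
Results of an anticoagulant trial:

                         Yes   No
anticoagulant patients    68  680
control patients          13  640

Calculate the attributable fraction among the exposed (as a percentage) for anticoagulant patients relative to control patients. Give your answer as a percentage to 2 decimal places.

78.10%

risk, anticoagulant patients = 68/748 = 0.09091
risk, control patients = 13/653 = 0.01991
AR% = (0.09091 − 0.01991) / 0.09091 = 0.7810 → 78.10%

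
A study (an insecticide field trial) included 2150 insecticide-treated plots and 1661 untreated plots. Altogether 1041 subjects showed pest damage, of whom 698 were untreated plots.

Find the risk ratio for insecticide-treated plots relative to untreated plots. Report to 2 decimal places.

insecticide-treated plots with the outcome: 1041 − 698 = 343
insecticide-treated plots without the outcome: 2150 − 343 = 1807
untreated plots without the outcome: 1661 − 698 = 963
risk, insecticide-treated plots = 343/2150 = 0.1595
risk, untreated plots = 698/1661 = 0.4202
RR = 0.1595 / 0.4202 = 0.38

0.38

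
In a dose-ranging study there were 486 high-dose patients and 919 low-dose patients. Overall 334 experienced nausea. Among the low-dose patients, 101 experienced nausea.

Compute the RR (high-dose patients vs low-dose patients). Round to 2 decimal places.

RR ≈ 4.36

high-dose patients with the outcome: 334 − 101 = 233
high-dose patients without the outcome: 486 − 233 = 253
low-dose patients without the outcome: 919 − 101 = 818
risk, high-dose patients = 233/486 = 0.4794
risk, low-dose patients = 101/919 = 0.1099
RR = 0.4794 / 0.1099 = 4.36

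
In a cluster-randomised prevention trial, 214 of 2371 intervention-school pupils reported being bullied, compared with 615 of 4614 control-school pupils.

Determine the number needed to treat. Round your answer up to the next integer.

NNT ≈ 24

risk, intervention-school pupils = 214/2371 = 0.090257
risk, control-school pupils = 615/4614 = 0.133290
absolute risk difference = 0.043033
1 / 0.043033 = 23.238 → round up → 24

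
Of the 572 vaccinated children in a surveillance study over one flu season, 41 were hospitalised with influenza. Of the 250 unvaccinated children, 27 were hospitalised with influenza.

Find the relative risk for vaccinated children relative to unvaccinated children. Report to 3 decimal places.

risk, vaccinated children = 41/572 = 0.0717
risk, unvaccinated children = 27/250 = 0.1080
RR = 0.0717 / 0.1080 = 0.664

0.664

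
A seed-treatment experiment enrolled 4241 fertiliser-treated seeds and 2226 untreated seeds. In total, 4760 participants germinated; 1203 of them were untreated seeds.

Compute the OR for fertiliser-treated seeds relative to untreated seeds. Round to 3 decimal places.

fertiliser-treated seeds with the outcome: 4760 − 1203 = 3557
fertiliser-treated seeds without the outcome: 4241 − 3557 = 684
untreated seeds without the outcome: 2226 − 1203 = 1023
odds, fertiliser-treated seeds = 3557/684 = 5.2003
odds, untreated seeds = 1203/1023 = 1.1760
OR = 5.2003 / 1.1760 = 4.422

OR: 4.422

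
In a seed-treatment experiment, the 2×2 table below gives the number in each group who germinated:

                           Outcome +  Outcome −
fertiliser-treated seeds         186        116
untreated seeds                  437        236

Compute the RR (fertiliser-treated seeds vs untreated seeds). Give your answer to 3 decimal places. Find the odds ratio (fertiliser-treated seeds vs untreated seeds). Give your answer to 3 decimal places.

risk, fertiliser-treated seeds = 186/302 = 0.6159
risk, untreated seeds = 437/673 = 0.6493
RR = 0.6159 / 0.6493 = 0.949
odds, fertiliser-treated seeds = 186/116 = 1.6034
odds, untreated seeds = 437/236 = 1.8517
OR = 1.6034 / 1.8517 = 0.866

RR = 0.949; OR = 0.866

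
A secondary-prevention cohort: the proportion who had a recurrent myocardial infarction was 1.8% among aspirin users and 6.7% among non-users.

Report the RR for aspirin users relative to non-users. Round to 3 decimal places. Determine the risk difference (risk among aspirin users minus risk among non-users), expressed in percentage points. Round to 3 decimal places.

RR = 0.269; RD = -4.900

RR = 0.01800 / 0.06700 = 0.269
risk difference = 0.01800 − 0.06700 = -0.04900 → -4.900 percentage points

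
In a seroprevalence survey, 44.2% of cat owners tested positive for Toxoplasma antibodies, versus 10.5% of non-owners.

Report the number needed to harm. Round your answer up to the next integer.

absolute risk difference = 0.337000
1 / 0.337000 = 2.967 → round up → 3

3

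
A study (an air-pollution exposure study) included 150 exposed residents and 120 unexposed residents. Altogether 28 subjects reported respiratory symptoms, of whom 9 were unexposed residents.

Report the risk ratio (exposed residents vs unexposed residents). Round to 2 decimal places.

RR ≈ 1.69

exposed residents with the outcome: 28 − 9 = 19
exposed residents without the outcome: 150 − 19 = 131
unexposed residents without the outcome: 120 − 9 = 111
risk, exposed residents = 19/150 = 0.1267
risk, unexposed residents = 9/120 = 0.0750
RR = 0.1267 / 0.0750 = 1.69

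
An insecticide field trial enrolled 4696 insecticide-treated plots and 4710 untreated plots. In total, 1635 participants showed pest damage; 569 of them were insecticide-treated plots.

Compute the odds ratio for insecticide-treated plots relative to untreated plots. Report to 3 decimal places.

insecticide-treated plots without the outcome: 4696 − 569 = 4127
untreated plots with the outcome: 1635 − 569 = 1066
untreated plots without the outcome: 4710 − 1066 = 3644
OR = (569 × 3644) / (4127 × 1066) = 2073436/4399382 ≈ 0.471

OR = 0.471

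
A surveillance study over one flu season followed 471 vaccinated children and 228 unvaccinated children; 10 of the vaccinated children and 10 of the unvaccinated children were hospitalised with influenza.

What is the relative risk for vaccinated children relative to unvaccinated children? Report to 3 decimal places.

risk, vaccinated children = 10/471 = 0.02123
risk, unvaccinated children = 10/228 = 0.04386
RR = 0.02123 / 0.04386 = 0.484

RR: 0.484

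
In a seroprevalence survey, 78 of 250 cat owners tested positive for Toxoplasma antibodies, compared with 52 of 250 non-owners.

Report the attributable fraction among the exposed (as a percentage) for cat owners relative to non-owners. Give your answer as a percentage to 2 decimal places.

33.33%

risk, cat owners = 78/250 = 0.3120
risk, non-owners = 52/250 = 0.2080
AR% = (0.3120 − 0.2080) / 0.3120 = 0.3333 → 33.33%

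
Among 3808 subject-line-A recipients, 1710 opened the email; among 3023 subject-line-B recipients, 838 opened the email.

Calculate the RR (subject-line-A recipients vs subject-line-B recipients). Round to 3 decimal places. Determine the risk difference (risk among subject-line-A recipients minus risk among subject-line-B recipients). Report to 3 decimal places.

RR = 1.620; RD = 0.172

risk, subject-line-A recipients = 1710/3808 = 0.4491
risk, subject-line-B recipients = 838/3023 = 0.2772
RR = 0.4491 / 0.2772 = 1.620
risk difference = 0.4491 − 0.2772 = 0.172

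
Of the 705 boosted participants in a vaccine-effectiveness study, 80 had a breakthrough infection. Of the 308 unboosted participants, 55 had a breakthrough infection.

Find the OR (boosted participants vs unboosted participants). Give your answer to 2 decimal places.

0.59

odds, boosted participants = 80/625 = 0.1280
odds, unboosted participants = 55/253 = 0.2174
OR = 0.1280 / 0.2174 = 0.59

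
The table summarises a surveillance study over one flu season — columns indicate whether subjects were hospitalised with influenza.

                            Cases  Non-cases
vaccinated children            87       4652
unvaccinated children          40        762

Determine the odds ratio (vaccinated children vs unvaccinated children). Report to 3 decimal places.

OR: 0.356

odds, vaccinated children = 87/4652 = 0.01870
odds, unvaccinated children = 40/762 = 0.05249
OR = 0.01870 / 0.05249 = 0.356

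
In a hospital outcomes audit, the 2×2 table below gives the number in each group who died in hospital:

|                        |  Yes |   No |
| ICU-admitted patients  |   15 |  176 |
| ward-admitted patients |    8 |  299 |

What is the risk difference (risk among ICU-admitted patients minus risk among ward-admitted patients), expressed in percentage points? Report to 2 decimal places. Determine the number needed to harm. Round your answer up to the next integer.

risk, ICU-admitted patients = 15/191 = 0.07853
risk, ward-admitted patients = 8/307 = 0.02606
risk difference = 0.07853 − 0.02606 = 0.05248 → 5.25 percentage points
absolute risk difference = 0.052475
1 / 0.052475 = 19.057 → round up → 20

RD = 5.25; NNH = 20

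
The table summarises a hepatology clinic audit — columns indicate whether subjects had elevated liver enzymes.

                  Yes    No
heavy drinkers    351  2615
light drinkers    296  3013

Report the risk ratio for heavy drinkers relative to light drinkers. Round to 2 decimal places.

risk, heavy drinkers = 351/2966 = 0.1183
risk, light drinkers = 296/3309 = 0.0895
RR = 0.1183 / 0.0895 = 1.32

RR: 1.32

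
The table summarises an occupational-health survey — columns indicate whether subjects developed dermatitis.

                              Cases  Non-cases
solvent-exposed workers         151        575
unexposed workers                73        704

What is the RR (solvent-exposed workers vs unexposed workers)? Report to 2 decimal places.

risk, solvent-exposed workers = 151/726 = 0.2080
risk, unexposed workers = 73/777 = 0.0940
RR = 0.2080 / 0.0940 = 2.21

2.21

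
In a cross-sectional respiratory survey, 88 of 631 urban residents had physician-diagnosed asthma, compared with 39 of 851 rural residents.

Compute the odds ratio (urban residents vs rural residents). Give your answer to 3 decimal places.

OR = (88 × 812) / (543 × 39) = 71456/21177 ≈ 3.374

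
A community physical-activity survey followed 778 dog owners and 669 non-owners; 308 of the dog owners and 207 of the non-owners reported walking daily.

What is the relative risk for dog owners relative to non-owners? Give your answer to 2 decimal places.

risk, dog owners = 308/778 = 0.3959
risk, non-owners = 207/669 = 0.3094
RR = 0.3959 / 0.3094 = 1.28

RR: 1.28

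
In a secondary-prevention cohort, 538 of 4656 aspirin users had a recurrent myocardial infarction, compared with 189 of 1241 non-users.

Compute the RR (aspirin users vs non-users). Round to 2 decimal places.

0.76

risk, aspirin users = 538/4656 = 0.1155
risk, non-users = 189/1241 = 0.1523
RR = 0.1155 / 0.1523 = 0.76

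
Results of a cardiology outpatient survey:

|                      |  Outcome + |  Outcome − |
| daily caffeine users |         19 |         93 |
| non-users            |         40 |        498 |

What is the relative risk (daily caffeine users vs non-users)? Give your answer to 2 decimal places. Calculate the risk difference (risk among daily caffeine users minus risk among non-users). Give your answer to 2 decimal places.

risk, daily caffeine users = 19/112 = 0.1696
risk, non-users = 40/538 = 0.0743
RR = 0.1696 / 0.0743 = 2.28
risk difference = 0.1696 − 0.0743 = 0.10

RR = 2.28; RD = 0.10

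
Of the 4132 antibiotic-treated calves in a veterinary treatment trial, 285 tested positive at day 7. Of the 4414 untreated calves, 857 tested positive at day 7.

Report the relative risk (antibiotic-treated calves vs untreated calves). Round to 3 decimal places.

risk, antibiotic-treated calves = 285/4132 = 0.0690
risk, untreated calves = 857/4414 = 0.1942
RR = 0.0690 / 0.1942 = 0.355

RR ≈ 0.355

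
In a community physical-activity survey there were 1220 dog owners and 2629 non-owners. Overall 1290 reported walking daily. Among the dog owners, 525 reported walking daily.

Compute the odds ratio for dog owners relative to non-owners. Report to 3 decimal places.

dog owners without the outcome: 1220 − 525 = 695
non-owners with the outcome: 1290 − 525 = 765
non-owners without the outcome: 2629 − 765 = 1864
OR = (525 × 1864) / (695 × 765) = 978600/531675 ≈ 1.841

1.841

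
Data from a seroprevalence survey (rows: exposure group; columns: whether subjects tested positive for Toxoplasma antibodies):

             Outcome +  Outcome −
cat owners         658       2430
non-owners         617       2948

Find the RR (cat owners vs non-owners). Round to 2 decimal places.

1.23

risk, cat owners = 658/3088 = 0.2131
risk, non-owners = 617/3565 = 0.1731
RR = 0.2131 / 0.1731 = 1.23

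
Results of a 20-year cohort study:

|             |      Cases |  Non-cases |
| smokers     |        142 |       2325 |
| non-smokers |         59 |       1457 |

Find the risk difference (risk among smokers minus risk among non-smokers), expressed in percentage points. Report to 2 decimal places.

risk, smokers = 142/2467 = 0.05756
risk, non-smokers = 59/1516 = 0.03892
risk difference = 0.05756 − 0.03892 = 0.01864 → 1.86 percentage points

RD ≈ 1.86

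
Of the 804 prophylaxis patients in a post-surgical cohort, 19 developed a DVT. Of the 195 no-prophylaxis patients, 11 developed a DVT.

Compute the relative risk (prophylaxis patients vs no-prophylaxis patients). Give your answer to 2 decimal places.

risk, prophylaxis patients = 19/804 = 0.02363
risk, no-prophylaxis patients = 11/195 = 0.05641
RR = 0.02363 / 0.05641 = 0.42

0.42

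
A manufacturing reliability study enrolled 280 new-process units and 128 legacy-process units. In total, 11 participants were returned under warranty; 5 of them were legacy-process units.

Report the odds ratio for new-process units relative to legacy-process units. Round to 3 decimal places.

OR = 0.539

new-process units with the outcome: 11 − 5 = 6
new-process units without the outcome: 280 − 6 = 274
legacy-process units without the outcome: 128 − 5 = 123
odds, new-process units = 6/274 = 0.02190
odds, legacy-process units = 5/123 = 0.04065
OR = 0.02190 / 0.04065 = 0.539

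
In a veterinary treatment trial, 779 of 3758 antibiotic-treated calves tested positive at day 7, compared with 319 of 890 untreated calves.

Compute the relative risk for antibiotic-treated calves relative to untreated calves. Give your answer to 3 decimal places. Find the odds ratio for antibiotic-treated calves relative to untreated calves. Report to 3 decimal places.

risk, antibiotic-treated calves = 779/3758 = 0.2073
risk, untreated calves = 319/890 = 0.3584
RR = 0.2073 / 0.3584 = 0.578
OR = (779 × 571) / (2979 × 319) = 444809/950301 ≈ 0.468

RR = 0.578; OR = 0.468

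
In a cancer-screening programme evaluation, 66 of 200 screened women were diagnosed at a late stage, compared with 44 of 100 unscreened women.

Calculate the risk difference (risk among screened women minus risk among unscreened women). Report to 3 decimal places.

-0.110

risk, screened women = 66/200 = 0.3300
risk, unscreened women = 44/100 = 0.4400
risk difference = 0.3300 − 0.4400 = -0.110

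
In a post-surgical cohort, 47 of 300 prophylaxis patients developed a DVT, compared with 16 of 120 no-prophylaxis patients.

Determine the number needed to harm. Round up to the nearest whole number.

NNH: 43

risk, prophylaxis patients = 47/300 = 0.156667
risk, no-prophylaxis patients = 16/120 = 0.133333
absolute risk difference = 0.023333
1 / 0.023333 = 42.858 → round up → 43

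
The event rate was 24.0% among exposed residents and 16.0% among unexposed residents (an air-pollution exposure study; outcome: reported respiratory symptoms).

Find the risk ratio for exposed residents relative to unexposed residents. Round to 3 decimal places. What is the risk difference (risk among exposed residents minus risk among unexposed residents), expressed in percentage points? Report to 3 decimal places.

RR = 1.500; RD = 8.000

RR = 0.2400 / 0.1600 = 1.500
risk difference = 0.2400 − 0.1600 = 0.0800 → 8.000 percentage points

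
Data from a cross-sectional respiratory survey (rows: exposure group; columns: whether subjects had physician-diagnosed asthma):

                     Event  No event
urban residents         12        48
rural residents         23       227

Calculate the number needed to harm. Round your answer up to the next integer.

risk, urban residents = 12/60 = 0.200000
risk, rural residents = 23/250 = 0.092000
absolute risk difference = 0.108000
1 / 0.108000 = 9.259 → round up → 10

NNH: 10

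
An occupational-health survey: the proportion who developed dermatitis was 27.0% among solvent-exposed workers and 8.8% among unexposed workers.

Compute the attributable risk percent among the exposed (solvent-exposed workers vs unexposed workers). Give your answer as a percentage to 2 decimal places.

AR% = (0.2700 − 0.0880) / 0.2700 = 0.6741 → 67.41%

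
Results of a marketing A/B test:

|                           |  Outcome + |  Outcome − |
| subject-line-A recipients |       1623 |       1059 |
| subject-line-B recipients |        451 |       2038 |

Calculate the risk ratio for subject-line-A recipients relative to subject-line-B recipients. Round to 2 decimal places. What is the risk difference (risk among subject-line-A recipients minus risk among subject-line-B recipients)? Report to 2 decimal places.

risk, subject-line-A recipients = 1623/2682 = 0.6051
risk, subject-line-B recipients = 451/2489 = 0.1812
RR = 0.6051 / 0.1812 = 3.34
risk difference = 0.6051 − 0.1812 = 0.42

RR = 3.34; RD = 0.42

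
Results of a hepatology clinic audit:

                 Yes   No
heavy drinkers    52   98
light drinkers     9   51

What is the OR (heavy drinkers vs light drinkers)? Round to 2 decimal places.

OR = (52 × 51) / (98 × 9) = 2652/882 ≈ 3.01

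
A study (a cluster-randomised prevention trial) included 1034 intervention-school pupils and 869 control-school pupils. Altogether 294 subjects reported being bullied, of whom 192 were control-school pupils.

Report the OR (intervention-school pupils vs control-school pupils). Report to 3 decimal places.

intervention-school pupils with the outcome: 294 − 192 = 102
intervention-school pupils without the outcome: 1034 − 102 = 932
control-school pupils without the outcome: 869 − 192 = 677
OR = (102 × 677) / (932 × 192) = 69054/178944 ≈ 0.386

OR ≈ 0.386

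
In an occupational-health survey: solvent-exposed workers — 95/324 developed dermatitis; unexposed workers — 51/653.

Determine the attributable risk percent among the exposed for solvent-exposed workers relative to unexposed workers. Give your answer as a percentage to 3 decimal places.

73.363%

risk, solvent-exposed workers = 95/324 = 0.2932
risk, unexposed workers = 51/653 = 0.0781
AR% = (0.2932 − 0.0781) / 0.2932 = 0.7336 → 73.363%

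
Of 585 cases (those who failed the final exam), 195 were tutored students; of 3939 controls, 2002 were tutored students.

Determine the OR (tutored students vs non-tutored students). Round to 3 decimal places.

OR = (195 × 1937) / (2002 × 390) = 377715/780780 ≈ 0.484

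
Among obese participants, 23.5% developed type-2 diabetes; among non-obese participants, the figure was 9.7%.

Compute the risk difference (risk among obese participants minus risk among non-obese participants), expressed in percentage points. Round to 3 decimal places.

risk difference = 0.2350 − 0.0970 = 0.1380 → 13.800 percentage points

13.800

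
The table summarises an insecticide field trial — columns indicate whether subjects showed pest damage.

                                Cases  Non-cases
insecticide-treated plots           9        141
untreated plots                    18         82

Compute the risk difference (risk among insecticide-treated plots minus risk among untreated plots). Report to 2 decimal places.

RD ≈ -0.12

risk, insecticide-treated plots = 9/150 = 0.0600
risk, untreated plots = 18/100 = 0.1800
risk difference = 0.0600 − 0.1800 = -0.12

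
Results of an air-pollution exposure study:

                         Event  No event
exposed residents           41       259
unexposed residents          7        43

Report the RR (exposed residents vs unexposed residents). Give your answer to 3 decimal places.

RR = 0.976

risk, exposed residents = 41/300 = 0.1367
risk, unexposed residents = 7/50 = 0.1400
RR = 0.1367 / 0.1400 = 0.976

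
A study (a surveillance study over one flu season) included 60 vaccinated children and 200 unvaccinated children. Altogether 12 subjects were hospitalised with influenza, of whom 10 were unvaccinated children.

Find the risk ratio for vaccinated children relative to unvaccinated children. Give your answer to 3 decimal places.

vaccinated children with the outcome: 12 − 10 = 2
vaccinated children without the outcome: 60 − 2 = 58
unvaccinated children without the outcome: 200 − 10 = 190
risk, vaccinated children = 2/60 = 0.03333
risk, unvaccinated children = 10/200 = 0.05000
RR = 0.03333 / 0.05000 = 0.667

RR ≈ 0.667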